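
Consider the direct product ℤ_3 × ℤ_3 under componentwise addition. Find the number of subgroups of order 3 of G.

4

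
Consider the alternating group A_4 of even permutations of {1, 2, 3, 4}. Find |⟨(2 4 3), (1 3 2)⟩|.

|⟨(2 4 3)⟩| = 3 and |⟨(1 3 2)⟩| = 3, so |H| is a multiple of lcm(3, 3) = 3 and divides |G| = 12.
Closing {(2 4 3), (1 3 2)} under the group operation gives all of G, so |H| = 12.

12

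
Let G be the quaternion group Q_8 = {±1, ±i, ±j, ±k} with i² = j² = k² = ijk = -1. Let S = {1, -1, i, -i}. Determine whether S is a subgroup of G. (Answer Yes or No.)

|S| = 4 divides |G| = 8, consistent with Lagrange.
S contains the identity, every element's inverse is in S, and S is closed under ·: it is a subgroup.
In fact S = ⟨-i⟩.

Yes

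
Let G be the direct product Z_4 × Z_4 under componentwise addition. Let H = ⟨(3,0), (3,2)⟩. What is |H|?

|⟨(3,0)⟩| = 4 and |⟨(3,2)⟩| = 4, so |H| is a multiple of lcm(4, 4) = 4 and divides |G| = 16.
Closing under the operation: H = {(0,0), (0,2), (1,0), (1,2), (2,0), (2,2), (3,0), (3,2)}, so |H| = 8.

8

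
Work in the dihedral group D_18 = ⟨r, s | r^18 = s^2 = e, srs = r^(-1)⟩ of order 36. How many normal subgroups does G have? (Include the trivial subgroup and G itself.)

G has 45 subgroups. Checking conjugation-invariance by order — order 1: 1/1 normal; order 2: 1/19 normal; order 3: 1/1 normal; order 4: 0/9 normal; order 6: 1/7 normal; order 9: 1/1 normal; order 12: 0/3 normal; order 18: 3/3 normal; order 36: 1/1 normal.
Total normal subgroups: 9.

9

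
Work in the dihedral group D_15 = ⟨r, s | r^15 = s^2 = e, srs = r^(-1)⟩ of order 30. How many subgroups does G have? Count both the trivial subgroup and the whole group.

28

|G| = 30, so by Lagrange every subgroup order divides 30. Divisors: 1, 2, 3, 5, 6, 10, 15, 30.
Subgroups by order — order 1: 1; order 2: 15; order 3: 1; order 5: 1; order 6: 5; order 10: 3; order 15: 1; order 30: 1.
Total: 1 + 15 + 1 + 1 + 5 + 3 + 1 + 1 = 28.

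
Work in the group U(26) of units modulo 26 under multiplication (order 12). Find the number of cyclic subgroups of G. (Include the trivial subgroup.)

6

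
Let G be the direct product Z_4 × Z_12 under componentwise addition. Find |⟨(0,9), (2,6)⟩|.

|⟨(0,9)⟩| = 4 and |⟨(2,6)⟩| = 2, so |H| is a multiple of lcm(4, 2) = 4 and divides |G| = 48.
Closing under the operation: H = {(0,0), (0,3), (0,6), (0,9), (2,0), (2,3), (2,6), (2,9)}, so |H| = 8.

8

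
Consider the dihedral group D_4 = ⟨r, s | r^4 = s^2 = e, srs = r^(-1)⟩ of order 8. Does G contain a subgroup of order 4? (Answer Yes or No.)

Yes

4 | 8. A subgroup of order 4 is {e, r, r^2, r^3}.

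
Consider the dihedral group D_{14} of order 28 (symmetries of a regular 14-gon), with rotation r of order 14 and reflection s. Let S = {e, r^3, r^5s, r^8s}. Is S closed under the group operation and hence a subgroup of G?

r^3 ∈ S but its inverse r^11 ∉ S, so S is not a subgroup.

No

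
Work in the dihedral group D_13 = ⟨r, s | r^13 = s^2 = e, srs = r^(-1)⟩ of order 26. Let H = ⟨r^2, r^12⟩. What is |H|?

13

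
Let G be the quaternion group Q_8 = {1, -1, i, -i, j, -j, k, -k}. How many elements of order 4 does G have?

The elements of order 4 are: i, -i, j, -j, k, -k.
That's 6.

6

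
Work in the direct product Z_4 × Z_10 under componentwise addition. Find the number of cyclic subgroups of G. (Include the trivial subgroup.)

Group the elements of G by the cyclic subgroup they generate; each cyclic subgroup of order d accounts for φ(d) elements.
Cyclic subgroups by order — order 1: 1; order 2: 3; order 4: 2; order 5: 1; order 10: 3; order 20: 2.
Total: 12.

12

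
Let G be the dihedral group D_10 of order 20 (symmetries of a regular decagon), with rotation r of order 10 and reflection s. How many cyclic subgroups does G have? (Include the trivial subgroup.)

14

Each element a generates a cyclic subgroup ⟨a⟩; distinct elements may generate the same one (a cyclic group of order d has φ(d) generators).
Cyclic subgroups by order — order 1: 1; order 2: 11; order 5: 1; order 10: 1.
Total: 14.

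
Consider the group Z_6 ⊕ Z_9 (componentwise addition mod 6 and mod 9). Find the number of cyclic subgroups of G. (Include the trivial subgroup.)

Each element a generates a cyclic subgroup ⟨a⟩; distinct elements may generate the same one (a cyclic group of order d has φ(d) generators).
Cyclic subgroups by order — order 1: 1; order 2: 1; order 3: 4; order 6: 4; order 9: 3; order 18: 3.
Total: 16.

16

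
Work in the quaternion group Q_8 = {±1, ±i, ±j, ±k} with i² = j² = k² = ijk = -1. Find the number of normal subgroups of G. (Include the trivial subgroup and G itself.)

G has 6 subgroups. Checking conjugation-invariance by order — order 1: 1/1 normal; order 2: 1/1 normal; order 4: 3/3 normal; order 8: 1/1 normal.
Total normal subgroups: 6.

6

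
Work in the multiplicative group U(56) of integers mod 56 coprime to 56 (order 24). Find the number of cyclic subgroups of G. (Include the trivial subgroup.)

Group the elements of G by the cyclic subgroup they generate; each cyclic subgroup of order d accounts for φ(d) elements.
Cyclic subgroups by order — order 1: 1; order 2: 7; order 3: 1; order 6: 7.
Total: 16.

16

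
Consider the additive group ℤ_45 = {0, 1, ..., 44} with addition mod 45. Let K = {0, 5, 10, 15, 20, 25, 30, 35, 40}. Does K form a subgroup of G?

|K| = 9 divides |G| = 45, consistent with Lagrange.
K contains the identity, every element's inverse is in K, and K is closed under +: it is a subgroup.
In fact K = ⟨35⟩.

Yes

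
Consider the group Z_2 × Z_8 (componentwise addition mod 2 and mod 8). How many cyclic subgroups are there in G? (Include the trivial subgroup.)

8

A cyclic subgroup of order d is generated by each of its φ(d) elements of order d, so the cyclic subgroups of order d number (#elements of order d)/φ(d).
Cyclic subgroups by order — order 1: 1; order 2: 3; order 4: 2; order 8: 2.
Total: 8.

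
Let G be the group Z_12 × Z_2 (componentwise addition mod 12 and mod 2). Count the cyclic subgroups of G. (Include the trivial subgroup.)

12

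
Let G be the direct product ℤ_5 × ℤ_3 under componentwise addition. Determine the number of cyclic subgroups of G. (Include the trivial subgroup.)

Each element a generates a cyclic subgroup ⟨a⟩; distinct elements may generate the same one (a cyclic group of order d has φ(d) generators).
Cyclic subgroups by order — order 1: 1; order 3: 1; order 5: 1; order 15: 1.
Total: 4.

4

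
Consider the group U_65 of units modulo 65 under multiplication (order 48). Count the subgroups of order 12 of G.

7

|G| = 48 and 12 | 48, so subgroups of order 12 are possible by Lagrange.
The subgroups of order 12 are: {1, 6, 11, 16, 21, 31, 36, 41, 46, 51, 56, 61}; {1, 9, 12, 14, 16, 17, 23, 29, 38, 43, 61, 62}; {1, 3, 9, 14, 16, 22, 27, 29, 42, 48, 53, 61}; {1, 4, 9, 14, 16, 29, 36, 49, 51, 56, 61, 64}; … (7 in all).
So G has 7 subgroups of order 12.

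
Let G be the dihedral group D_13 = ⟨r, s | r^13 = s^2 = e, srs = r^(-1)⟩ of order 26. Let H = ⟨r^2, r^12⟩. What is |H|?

13

|⟨r^2⟩| = 13 and |⟨r^12⟩| = 13, so |H| is a multiple of lcm(13, 13) = 13 and divides |G| = 26.
Closing under the operation: H = {e, r, r^2, r^3, r^4, r^5, r^6, r^7, r^8, r^9, r^10, r^11, r^12}, so |H| = 13.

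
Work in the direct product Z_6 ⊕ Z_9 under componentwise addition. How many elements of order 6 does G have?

8

An element (a,b) has order lcm(ord(a), ord(b)); count pairs with lcm equal to 6.
Enumerating gives 8 such elements.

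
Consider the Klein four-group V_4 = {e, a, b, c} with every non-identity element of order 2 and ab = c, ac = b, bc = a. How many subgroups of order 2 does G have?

3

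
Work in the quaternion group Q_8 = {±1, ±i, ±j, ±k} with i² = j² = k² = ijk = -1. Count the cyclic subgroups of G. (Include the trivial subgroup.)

Each element a generates a cyclic subgroup ⟨a⟩; distinct elements may generate the same one (a cyclic group of order d has φ(d) generators).
Cyclic subgroups by order — order 1: 1; order 2: 1; order 4: 3.
Total: 5.

5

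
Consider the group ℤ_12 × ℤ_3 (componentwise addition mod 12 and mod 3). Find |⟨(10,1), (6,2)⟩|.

18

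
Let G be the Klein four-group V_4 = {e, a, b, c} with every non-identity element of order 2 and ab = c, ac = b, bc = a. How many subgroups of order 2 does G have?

3

|G| = 4 and 2 | 4, so subgroups of order 2 are possible by Lagrange.
The subgroups of order 2 are: {e, a}; {e, b}; {e, c}.
So G has 3 subgroups of order 2.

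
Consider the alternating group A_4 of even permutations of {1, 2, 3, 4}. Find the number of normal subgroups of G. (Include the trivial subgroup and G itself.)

3

G has 10 subgroups. Checking conjugation-invariance by order — order 1: 1/1 normal; order 2: 0/3 normal; order 3: 0/4 normal; order 4: 1/1 normal; order 12: 1/1 normal.
Total normal subgroups: 3.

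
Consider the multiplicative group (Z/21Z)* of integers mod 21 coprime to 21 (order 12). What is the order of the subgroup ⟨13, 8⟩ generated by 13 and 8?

4

|⟨13⟩| = 2 and |⟨8⟩| = 2, so |H| is a multiple of lcm(2, 2) = 2 and divides |G| = 12.
Closing under the operation: H = {1, 8, 13, 20}, so |H| = 4.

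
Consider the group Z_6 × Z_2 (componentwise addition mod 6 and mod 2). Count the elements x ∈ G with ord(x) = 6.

An element (a,b) has order lcm(ord(a), ord(b)); count pairs with lcm equal to 6.
Enumerating gives 6 such elements.

6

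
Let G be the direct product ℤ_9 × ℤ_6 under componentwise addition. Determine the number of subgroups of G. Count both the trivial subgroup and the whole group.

|G| = 54, so by Lagrange every subgroup order divides 54. Divisors: 1, 2, 3, 6, 9, 18, 27, 54.
Subgroups by order — order 1: 1; order 2: 1; order 3: 4; order 6: 4; order 9: 4; order 18: 4; order 27: 1; order 54: 1.
Total: 1 + 1 + 4 + 4 + 4 + 4 + 1 + 1 = 20.

20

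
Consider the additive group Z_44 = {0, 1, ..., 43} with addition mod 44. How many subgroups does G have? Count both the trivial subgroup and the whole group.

6

A cyclic group of order 44 has exactly one subgroup for each divisor of 44.
Divisors of 44: 1, 2, 4, 11, 22, 44.
So Z_44 has 6 subgroups.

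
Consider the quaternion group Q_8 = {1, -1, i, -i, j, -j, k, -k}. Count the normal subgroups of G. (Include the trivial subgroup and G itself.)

G has 6 subgroups. Checking conjugation-invariance by order — order 1: 1/1 normal; order 2: 1/1 normal; order 4: 3/3 normal; order 8: 1/1 normal.
Total normal subgroups: 6.

6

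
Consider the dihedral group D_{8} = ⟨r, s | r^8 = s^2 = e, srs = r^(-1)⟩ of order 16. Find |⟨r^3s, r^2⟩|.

|⟨r^3s⟩| = 2 and |⟨r^2⟩| = 4, so |H| is a multiple of lcm(2, 4) = 4 and divides |G| = 16.
Closing under the operation: H = {e, r^2, r^4, r^6, rs, r^3s, r^5s, r^7s}, so |H| = 8.

8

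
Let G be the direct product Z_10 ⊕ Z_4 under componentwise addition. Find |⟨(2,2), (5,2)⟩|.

20

|⟨(2,2)⟩| = 10 and |⟨(5,2)⟩| = 2, so |H| is a multiple of lcm(10, 2) = 10 and divides |G| = 40.
Closing under the operation: H = {(0,0), (0,2), (1,0), (1,2), (2,0), (2,2), (3,0), (3,2), (4,0), (4,2), (5,0), (5,2), (6,0), (6,2), (7,0), (7,2), (8,0), (8,2), (9,0), (9,2)}, so |H| = 20.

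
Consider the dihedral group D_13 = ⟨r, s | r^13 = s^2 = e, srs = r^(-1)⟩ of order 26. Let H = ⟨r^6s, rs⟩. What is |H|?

|⟨r^6s⟩| = 2 and |⟨rs⟩| = 2, so |H| is a multiple of lcm(2, 2) = 2 and divides |G| = 26.
Closing {r^6s, rs} under the group operation gives all of G, so |H| = 26.

26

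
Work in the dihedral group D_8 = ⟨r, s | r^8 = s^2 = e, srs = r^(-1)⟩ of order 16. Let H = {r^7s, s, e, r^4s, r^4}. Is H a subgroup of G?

No

|H| = 5 does not divide |G| = 16, so by Lagrange H is not a subgroup.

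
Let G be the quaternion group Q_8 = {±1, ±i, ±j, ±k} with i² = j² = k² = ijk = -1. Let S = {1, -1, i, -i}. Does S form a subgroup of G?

Yes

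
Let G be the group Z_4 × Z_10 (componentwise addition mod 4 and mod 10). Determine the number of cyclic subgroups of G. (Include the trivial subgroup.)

12

A cyclic subgroup of order d is generated by each of its φ(d) elements of order d, so the cyclic subgroups of order d number (#elements of order d)/φ(d).
Cyclic subgroups by order — order 1: 1; order 2: 3; order 4: 2; order 5: 1; order 10: 3; order 20: 2.
Total: 12.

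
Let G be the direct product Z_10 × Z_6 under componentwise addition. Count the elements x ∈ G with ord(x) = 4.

0

An element (a,b) has order lcm(ord(a), ord(b)); count pairs with lcm equal to 4.
Enumerating gives 0 such elements.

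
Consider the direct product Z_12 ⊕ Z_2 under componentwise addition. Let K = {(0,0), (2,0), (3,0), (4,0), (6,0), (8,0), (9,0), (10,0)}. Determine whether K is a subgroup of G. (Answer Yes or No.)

Closure fails: (9,0) + (4,0) = (1,0) ∉ K. So K is not a subgroup.

No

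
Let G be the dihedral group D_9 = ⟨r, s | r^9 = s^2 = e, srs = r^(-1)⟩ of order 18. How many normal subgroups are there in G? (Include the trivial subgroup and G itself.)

G has 16 subgroups. Checking conjugation-invariance by order — order 1: 1/1 normal; order 2: 0/9 normal; order 3: 1/1 normal; order 6: 0/3 normal; order 9: 1/1 normal; order 18: 1/1 normal.
Total normal subgroups: 4.

4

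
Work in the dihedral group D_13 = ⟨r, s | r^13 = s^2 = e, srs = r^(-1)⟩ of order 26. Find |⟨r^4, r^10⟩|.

|⟨r^4⟩| = 13 and |⟨r^10⟩| = 13, so |H| is a multiple of lcm(13, 13) = 13 and divides |G| = 26.
Closing under the operation: H = {e, r, r^2, r^3, r^4, r^5, r^6, r^7, r^8, r^9, r^10, r^11, r^12}, so |H| = 13.

13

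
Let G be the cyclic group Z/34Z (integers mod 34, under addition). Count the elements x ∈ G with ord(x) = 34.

16

In a cyclic group of order 34, the number of elements of order d (for d | 34) is φ(d).
φ(34) = 16.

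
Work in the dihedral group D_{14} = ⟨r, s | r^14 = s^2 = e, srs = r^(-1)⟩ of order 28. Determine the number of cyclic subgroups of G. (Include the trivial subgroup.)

Each element a generates a cyclic subgroup ⟨a⟩; distinct elements may generate the same one (a cyclic group of order d has φ(d) generators).
Cyclic subgroups by order — order 1: 1; order 2: 15; order 7: 1; order 14: 1.
Total: 18.

18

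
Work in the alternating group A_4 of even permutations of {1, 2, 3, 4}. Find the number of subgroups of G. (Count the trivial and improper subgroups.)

10

|G| = 12, so by Lagrange every subgroup order divides 12. Divisors: 1, 2, 3, 4, 6, 12.
Subgroups by order — order 1: 1; order 2: 3; order 3: 4; order 4: 1; order 6: 0; order 12: 1.
Total: 1 + 3 + 4 + 1 + 0 + 1 = 10.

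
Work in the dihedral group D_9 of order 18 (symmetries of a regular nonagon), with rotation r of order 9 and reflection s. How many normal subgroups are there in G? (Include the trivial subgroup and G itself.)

4

G has 16 subgroups. Checking conjugation-invariance by order — order 1: 1/1 normal; order 2: 0/9 normal; order 3: 1/1 normal; order 6: 0/3 normal; order 9: 1/1 normal; order 18: 1/1 normal.
Total normal subgroups: 4.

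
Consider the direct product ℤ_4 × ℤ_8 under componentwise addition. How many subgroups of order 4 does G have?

|G| = 32 and 4 | 32, so subgroups of order 4 are possible by Lagrange.
The subgroups of order 4 are: {(0,0), (0,2), (0,4), (0,6)}; {(0,0), (0,4), (2,0), (2,4)}; {(0,0), (0,4), (2,2), (2,6)}; {(0,0), (1,0), (2,0), (3,0)}; … (7 in all).
So G has 7 subgroups of order 4.

7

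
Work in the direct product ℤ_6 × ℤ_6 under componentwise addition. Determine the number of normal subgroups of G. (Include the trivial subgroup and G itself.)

G is abelian, so every subgroup is normal.
G has 30 subgroups in total, hence 30 normal subgroups.

30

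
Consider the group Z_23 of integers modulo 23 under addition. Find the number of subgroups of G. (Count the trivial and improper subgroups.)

2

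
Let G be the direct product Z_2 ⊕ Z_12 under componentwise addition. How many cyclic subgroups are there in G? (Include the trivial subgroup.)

12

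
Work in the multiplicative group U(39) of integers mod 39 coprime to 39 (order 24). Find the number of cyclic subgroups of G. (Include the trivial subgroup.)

12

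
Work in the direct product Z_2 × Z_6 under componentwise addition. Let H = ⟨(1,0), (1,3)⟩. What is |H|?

4

|⟨(1,0)⟩| = 2 and |⟨(1,3)⟩| = 2, so |H| is a multiple of lcm(2, 2) = 2 and divides |G| = 12.
Closing under the operation: H = {(0,0), (0,3), (1,0), (1,3)}, so |H| = 4.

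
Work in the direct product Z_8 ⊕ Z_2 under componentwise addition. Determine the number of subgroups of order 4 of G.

3

|G| = 16 and 4 | 16, so subgroups of order 4 are possible by Lagrange.
The subgroups of order 4 are: {(0,0), (0,1), (4,0), (4,1)}; {(0,0), (2,0), (4,0), (6,0)}; {(0,0), (2,1), (4,0), (6,1)}.
So G has 3 subgroups of order 4.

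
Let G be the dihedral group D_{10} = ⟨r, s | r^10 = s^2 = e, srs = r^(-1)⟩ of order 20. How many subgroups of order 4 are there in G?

5

|G| = 20 and 4 | 20, so subgroups of order 4 are possible by Lagrange.
The subgroups of order 4 are: {e, r^5, r^2s, r^7s}; {e, r^5, r^3s, r^8s}; {e, r^5, r^4s, r^9s}; {e, r^5, s, r^5s}; … (5 in all).
So G has 5 subgroups of order 4.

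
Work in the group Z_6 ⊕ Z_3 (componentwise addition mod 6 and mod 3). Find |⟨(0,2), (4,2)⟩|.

9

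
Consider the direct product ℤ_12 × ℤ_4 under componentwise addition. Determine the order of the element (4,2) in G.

6

The order of (4,2) in Z_12 × Z_4 is lcm(ord(4) in Z_12, ord(2) in Z_4).
ord(4) = 3 and ord(2) = 2, so |⟨(4,2)⟩| = lcm(3, 2) = 6.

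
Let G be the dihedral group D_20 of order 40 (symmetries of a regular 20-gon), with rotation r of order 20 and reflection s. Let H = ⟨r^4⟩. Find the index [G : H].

8

|⟨r^4⟩| = 5 and |G| = 40.
By Lagrange, [G : H] = |G|/|H| = 40/5 = 8.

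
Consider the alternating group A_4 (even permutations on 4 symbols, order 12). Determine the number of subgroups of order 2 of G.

|G| = 12 and 2 | 12, so subgroups of order 2 are possible by Lagrange.
The subgroups of order 2 are: {e, (1 2)(3 4)}; {e, (1 3)(2 4)}; {e, (1 4)(2 3)}.
So G has 3 subgroups of order 2.

3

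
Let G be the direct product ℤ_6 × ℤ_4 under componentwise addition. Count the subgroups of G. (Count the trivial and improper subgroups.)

|G| = 24, so by Lagrange every subgroup order divides 24. Divisors: 1, 2, 3, 4, 6, 8, 12, 24.
Subgroups by order — order 1: 1; order 2: 3; order 3: 1; order 4: 3; order 6: 3; order 8: 1; order 12: 3; order 24: 1.
Total: 1 + 3 + 1 + 3 + 3 + 1 + 3 + 1 = 16.

16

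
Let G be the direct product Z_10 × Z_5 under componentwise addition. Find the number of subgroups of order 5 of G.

|G| = 50 and 5 | 50, so subgroups of order 5 are possible by Lagrange.
The subgroups of order 5 are: {(0,0), (0,1), (0,2), (0,3), (0,4)}; {(0,0), (2,0), (4,0), (6,0), (8,0)}; {(0,0), (2,1), (4,2), (6,3), (8,4)}; {(0,0), (2,2), (4,4), (6,1), (8,3)}; … (6 in all).
So G has 6 subgroups of order 5.

6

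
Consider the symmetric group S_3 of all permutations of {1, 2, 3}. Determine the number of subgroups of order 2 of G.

3

|G| = 6 and 2 | 6, so subgroups of order 2 are possible by Lagrange.
The subgroups of order 2 are: {e, (1 2)}; {e, (1 3)}; {e, (2 3)}.
So G has 3 subgroups of order 2.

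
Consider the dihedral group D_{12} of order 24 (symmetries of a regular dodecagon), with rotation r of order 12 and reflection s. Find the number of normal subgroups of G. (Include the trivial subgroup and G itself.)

9

G has 34 subgroups. Checking conjugation-invariance by order — order 1: 1/1 normal; order 2: 1/13 normal; order 3: 1/1 normal; order 4: 1/7 normal; order 6: 1/5 normal; order 8: 0/3 normal; order 12: 3/3 normal; order 24: 1/1 normal.
Total normal subgroups: 9.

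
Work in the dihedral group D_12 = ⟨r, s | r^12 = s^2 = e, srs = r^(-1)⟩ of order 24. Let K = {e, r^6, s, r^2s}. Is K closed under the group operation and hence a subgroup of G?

Closure fails: s · r^2s = r^10 ∉ K. So K is not a subgroup.

No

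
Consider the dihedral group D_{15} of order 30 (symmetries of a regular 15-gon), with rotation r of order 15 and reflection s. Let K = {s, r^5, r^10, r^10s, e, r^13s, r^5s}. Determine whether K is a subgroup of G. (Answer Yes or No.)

No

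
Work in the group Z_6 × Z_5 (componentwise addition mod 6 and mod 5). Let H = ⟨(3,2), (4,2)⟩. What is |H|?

30

|⟨(3,2)⟩| = 10 and |⟨(4,2)⟩| = 15, so |H| is a multiple of lcm(10, 15) = 30 and divides |G| = 30.
Closing {(3,2), (4,2)} under the group operation gives all of G, so |H| = 30.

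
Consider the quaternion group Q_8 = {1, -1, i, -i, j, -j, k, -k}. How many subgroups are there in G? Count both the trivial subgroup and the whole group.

6

|G| = 8, so by Lagrange every subgroup order divides 8. Divisors: 1, 2, 4, 8.
Subgroups by order — order 1: 1; order 2: 1; order 4: 3; order 8: 1.
Total: 1 + 1 + 3 + 1 = 6.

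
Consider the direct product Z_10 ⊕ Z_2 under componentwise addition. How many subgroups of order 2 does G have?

|G| = 20 and 2 | 20, so subgroups of order 2 are possible by Lagrange.
The subgroups of order 2 are: {(0,0), (0,1)}; {(0,0), (5,0)}; {(0,0), (5,1)}.
So G has 3 subgroups of order 2.

3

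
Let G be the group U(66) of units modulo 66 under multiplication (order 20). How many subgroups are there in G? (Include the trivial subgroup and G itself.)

10

|G| = 20, so by Lagrange every subgroup order divides 20. Divisors: 1, 2, 4, 5, 10, 20.
Subgroups by order — order 1: 1; order 2: 3; order 4: 1; order 5: 1; order 10: 3; order 20: 1.
Total: 1 + 3 + 1 + 1 + 3 + 1 = 10.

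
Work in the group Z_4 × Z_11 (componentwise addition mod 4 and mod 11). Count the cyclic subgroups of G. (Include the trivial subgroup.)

A cyclic subgroup of order d is generated by each of its φ(d) elements of order d, so the cyclic subgroups of order d number (#elements of order d)/φ(d).
Cyclic subgroups by order — order 1: 1; order 2: 1; order 4: 1; order 11: 1; order 22: 1; order 44: 1.
Total: 6.

6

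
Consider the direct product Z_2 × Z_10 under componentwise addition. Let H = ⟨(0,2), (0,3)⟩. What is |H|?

10

|⟨(0,2)⟩| = 5 and |⟨(0,3)⟩| = 10, so |H| is a multiple of lcm(5, 10) = 10 and divides |G| = 20.
Closing under the operation: H = {(0,0), (0,1), (0,2), (0,3), (0,4), (0,5), (0,6), (0,7), (0,8), (0,9)}, so |H| = 10.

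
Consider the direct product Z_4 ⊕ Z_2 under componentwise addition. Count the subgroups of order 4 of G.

|G| = 8 and 4 | 8, so subgroups of order 4 are possible by Lagrange.
The subgroups of order 4 are: {(0,0), (0,1), (2,0), (2,1)}; {(0,0), (1,0), (2,0), (3,0)}; {(0,0), (1,1), (2,0), (3,1)}.
So G has 3 subgroups of order 4.

3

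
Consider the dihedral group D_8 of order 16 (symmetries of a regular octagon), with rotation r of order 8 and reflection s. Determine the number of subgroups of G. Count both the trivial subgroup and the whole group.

19

|G| = 16, so by Lagrange every subgroup order divides 16. Divisors: 1, 2, 4, 8, 16.
Subgroups by order — order 1: 1; order 2: 9; order 4: 5; order 8: 3; order 16: 1.
Total: 1 + 9 + 5 + 3 + 1 = 19.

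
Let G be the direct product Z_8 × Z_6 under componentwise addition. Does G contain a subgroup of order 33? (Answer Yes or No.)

33 does not divide |G| = 48, so by Lagrange no subgroup of order 33 exists.

No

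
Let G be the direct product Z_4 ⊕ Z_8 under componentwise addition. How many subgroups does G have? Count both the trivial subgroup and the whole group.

22

|G| = 32, so by Lagrange every subgroup order divides 32. Divisors: 1, 2, 4, 8, 16, 32.
Subgroups by order — order 1: 1; order 2: 3; order 4: 7; order 8: 7; order 16: 3; order 32: 1.
Total: 1 + 3 + 7 + 7 + 3 + 1 = 22.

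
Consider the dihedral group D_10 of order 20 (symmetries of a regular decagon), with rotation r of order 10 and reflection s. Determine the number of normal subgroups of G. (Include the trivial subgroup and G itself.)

G has 22 subgroups. Checking conjugation-invariance by order — order 1: 1/1 normal; order 2: 1/11 normal; order 4: 0/5 normal; order 5: 1/1 normal; order 10: 3/3 normal; order 20: 1/1 normal.
Total normal subgroups: 7.

7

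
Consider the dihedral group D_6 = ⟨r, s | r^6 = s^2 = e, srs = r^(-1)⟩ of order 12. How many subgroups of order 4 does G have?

|G| = 12 and 4 | 12, so subgroups of order 4 are possible by Lagrange.
The subgroups of order 4 are: {e, r^3, r^2s, r^5s}; {e, r^3, s, r^3s}; {e, r^3, rs, r^4s}.
So G has 3 subgroups of order 4.

3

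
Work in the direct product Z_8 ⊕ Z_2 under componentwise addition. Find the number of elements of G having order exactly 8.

An element (a,b) has order lcm(ord(a), ord(b)); count pairs with lcm equal to 8.
Enumerating gives 8 such elements.

8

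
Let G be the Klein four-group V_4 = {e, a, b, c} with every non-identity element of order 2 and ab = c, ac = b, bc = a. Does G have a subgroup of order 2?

2 | 4. A subgroup of order 2 is {e, a}.

Yes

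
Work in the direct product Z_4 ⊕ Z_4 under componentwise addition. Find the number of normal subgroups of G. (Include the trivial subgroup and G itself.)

15

G is abelian, so every subgroup is normal.
G has 15 subgroups in total, hence 15 normal subgroups.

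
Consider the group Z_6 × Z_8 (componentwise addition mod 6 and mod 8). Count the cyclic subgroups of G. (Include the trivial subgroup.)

16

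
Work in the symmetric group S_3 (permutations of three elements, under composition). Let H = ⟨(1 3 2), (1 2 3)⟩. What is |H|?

3

|⟨(1 3 2)⟩| = 3 and |⟨(1 2 3)⟩| = 3, so |H| is a multiple of lcm(3, 3) = 3 and divides |G| = 6.
Closing under the operation: H = {e, (1 2 3), (1 3 2)}, so |H| = 3.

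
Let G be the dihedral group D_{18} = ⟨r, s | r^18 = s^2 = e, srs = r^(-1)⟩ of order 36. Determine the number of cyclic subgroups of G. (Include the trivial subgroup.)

24

Each element a generates a cyclic subgroup ⟨a⟩; distinct elements may generate the same one (a cyclic group of order d has φ(d) generators).
Cyclic subgroups by order — order 1: 1; order 2: 19; order 3: 1; order 6: 1; order 9: 1; order 18: 1.
Total: 24.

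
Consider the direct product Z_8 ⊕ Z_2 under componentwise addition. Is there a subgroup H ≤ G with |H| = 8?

Yes

8 | 16. A subgroup of order 8 is {(0,0), (0,1), (2,0), (2,1), (4,0), (4,1), (6,0), (6,1)}.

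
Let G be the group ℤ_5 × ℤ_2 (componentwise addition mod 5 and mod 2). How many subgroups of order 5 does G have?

1

|G| = 10 and 5 | 10, so subgroups of order 5 are possible by Lagrange.
The subgroups of order 5 are: {(0,0), (1,0), (2,0), (3,0), (4,0)}.
So G has 1 subgroup of order 5.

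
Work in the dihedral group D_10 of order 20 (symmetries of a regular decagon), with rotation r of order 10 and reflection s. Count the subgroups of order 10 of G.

3

|G| = 20 and 10 | 20, so subgroups of order 10 are possible by Lagrange.
The subgroups of order 10 are: {e, r, r^2, r^3, r^4, r^5, r^6, r^7, r^8, r^9}; {e, r^2, r^4, r^6, r^8, s, r^2s, r^4s, r^6s, r^8s}; {e, r^2, r^4, r^6, r^8, rs, r^3s, r^5s, r^7s, r^9s}.
So G has 3 subgroups of order 10.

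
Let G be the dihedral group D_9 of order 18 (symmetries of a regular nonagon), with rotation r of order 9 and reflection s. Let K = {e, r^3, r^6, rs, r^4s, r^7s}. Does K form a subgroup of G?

Yes

|K| = 6 divides |G| = 18, consistent with Lagrange.
K contains the identity, every element's inverse is in K, and K is closed under ·: it is a subgroup.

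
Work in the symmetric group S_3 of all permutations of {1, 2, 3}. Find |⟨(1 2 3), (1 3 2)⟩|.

|⟨(1 2 3)⟩| = 3 and |⟨(1 3 2)⟩| = 3, so |H| is a multiple of lcm(3, 3) = 3 and divides |G| = 6.
Closing under the operation: H = {e, (1 2 3), (1 3 2)}, so |H| = 3.

3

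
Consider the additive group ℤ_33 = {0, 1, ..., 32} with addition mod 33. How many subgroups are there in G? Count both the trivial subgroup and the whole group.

A cyclic group of order 33 has exactly one subgroup for each divisor of 33.
Divisors of 33: 1, 3, 11, 33.
So ℤ_33 has 4 subgroups.

4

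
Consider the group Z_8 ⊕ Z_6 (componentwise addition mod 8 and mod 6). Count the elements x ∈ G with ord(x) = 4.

An element (a,b) has order lcm(ord(a), ord(b)); count pairs with lcm equal to 4.
Enumerating gives 4 such elements.

4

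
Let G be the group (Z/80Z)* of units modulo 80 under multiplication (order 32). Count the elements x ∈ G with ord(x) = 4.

24

Enumerating element orders in G gives 24 elements of order 4.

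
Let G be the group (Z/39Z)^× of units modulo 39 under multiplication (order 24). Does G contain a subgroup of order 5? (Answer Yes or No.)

No

5 does not divide |G| = 24, so by Lagrange no subgroup of order 5 exists.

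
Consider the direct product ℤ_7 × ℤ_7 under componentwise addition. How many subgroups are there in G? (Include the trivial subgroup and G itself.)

10

|G| = 49, so by Lagrange every subgroup order divides 49. Divisors: 1, 7, 49.
Subgroups by order — order 1: 1; order 7: 8; order 49: 1.
Total: 1 + 8 + 1 = 10.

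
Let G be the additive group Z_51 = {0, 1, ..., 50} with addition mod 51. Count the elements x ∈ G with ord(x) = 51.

32

In a cyclic group of order 51, the number of elements of order d (for d | 51) is φ(d).
φ(51) = 32.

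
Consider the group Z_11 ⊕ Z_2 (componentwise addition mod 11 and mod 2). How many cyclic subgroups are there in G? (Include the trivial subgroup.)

A cyclic subgroup of order d is generated by each of its φ(d) elements of order d, so the cyclic subgroups of order d number (#elements of order d)/φ(d).
Cyclic subgroups by order — order 1: 1; order 2: 1; order 11: 1; order 22: 1.
Total: 4.

4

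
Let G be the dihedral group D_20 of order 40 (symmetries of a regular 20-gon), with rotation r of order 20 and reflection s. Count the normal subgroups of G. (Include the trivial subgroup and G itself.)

9

G has 48 subgroups. Checking conjugation-invariance by order — order 1: 1/1 normal; order 2: 1/21 normal; order 4: 1/11 normal; order 5: 1/1 normal; order 8: 0/5 normal; order 10: 1/5 normal; order 20: 3/3 normal; order 40: 1/1 normal.
Total normal subgroups: 9.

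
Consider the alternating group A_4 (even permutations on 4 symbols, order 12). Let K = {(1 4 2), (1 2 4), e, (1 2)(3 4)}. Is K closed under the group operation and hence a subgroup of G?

Closure fails: (1 2 4) ∘ (1 2)(3 4) = (1 4 3) ∉ K. So K is not a subgroup.

No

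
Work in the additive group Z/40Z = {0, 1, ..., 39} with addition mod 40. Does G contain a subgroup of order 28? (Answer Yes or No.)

No

28 does not divide |G| = 40, so by Lagrange no subgroup of order 28 exists.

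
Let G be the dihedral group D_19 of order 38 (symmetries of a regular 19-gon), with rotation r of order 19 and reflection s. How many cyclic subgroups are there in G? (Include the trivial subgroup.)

A cyclic subgroup of order d is generated by each of its φ(d) elements of order d, so the cyclic subgroups of order d number (#elements of order d)/φ(d).
Cyclic subgroups by order — order 1: 1; order 2: 19; order 19: 1.
Total: 21.

21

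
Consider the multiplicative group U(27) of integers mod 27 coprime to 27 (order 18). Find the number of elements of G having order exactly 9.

6

The elements of order 9 are: 4, 7, 13, 16, 22, 25.
That's 6.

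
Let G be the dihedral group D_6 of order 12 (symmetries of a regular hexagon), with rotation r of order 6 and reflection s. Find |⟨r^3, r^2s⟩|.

|⟨r^3⟩| = 2 and |⟨r^2s⟩| = 2, so |H| is a multiple of lcm(2, 2) = 2 and divides |G| = 12.
Closing under the operation: H = {e, r^3, r^2s, r^5s}, so |H| = 4.

4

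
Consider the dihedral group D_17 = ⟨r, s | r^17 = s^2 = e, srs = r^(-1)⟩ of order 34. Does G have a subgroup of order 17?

17 | 34. A subgroup of order 17 is {e, r, r^2, r^3, r^4, r^5, r^6, r^7, r^8, r^9, r^10, r^11, r^12, r^13, r^14, r^15, r^16}.

Yes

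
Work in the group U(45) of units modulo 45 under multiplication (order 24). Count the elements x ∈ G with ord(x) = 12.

8

The elements of order 12 are: 2, 7, 13, 22, 23, 32, 38, 43.
That's 8.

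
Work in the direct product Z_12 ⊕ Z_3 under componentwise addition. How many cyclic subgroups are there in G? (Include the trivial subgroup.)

15

A cyclic subgroup of order d is generated by each of its φ(d) elements of order d, so the cyclic subgroups of order d number (#elements of order d)/φ(d).
Cyclic subgroups by order — order 1: 1; order 2: 1; order 3: 4; order 4: 1; order 6: 4; order 12: 4.
Total: 15.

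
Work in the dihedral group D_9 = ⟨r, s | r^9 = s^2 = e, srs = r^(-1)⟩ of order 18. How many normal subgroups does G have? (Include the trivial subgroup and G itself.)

4

G has 16 subgroups. Checking conjugation-invariance by order — order 1: 1/1 normal; order 2: 0/9 normal; order 3: 1/1 normal; order 6: 0/3 normal; order 9: 1/1 normal; order 18: 1/1 normal.
Total normal subgroups: 4.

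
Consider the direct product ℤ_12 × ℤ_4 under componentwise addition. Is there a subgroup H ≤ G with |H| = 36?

No

36 does not divide |G| = 48, so by Lagrange no subgroup of order 36 exists.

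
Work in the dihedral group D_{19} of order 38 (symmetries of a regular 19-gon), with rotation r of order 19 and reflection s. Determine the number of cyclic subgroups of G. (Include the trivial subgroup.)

21

A cyclic subgroup of order d is generated by each of its φ(d) elements of order d, so the cyclic subgroups of order d number (#elements of order d)/φ(d).
Cyclic subgroups by order — order 1: 1; order 2: 19; order 19: 1.
Total: 21.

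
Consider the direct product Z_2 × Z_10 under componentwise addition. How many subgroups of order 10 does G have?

3

|G| = 20 and 10 | 20, so subgroups of order 10 are possible by Lagrange.
The subgroups of order 10 are: {(0,0), (0,1), (0,2), (0,3), (0,4), (0,5), (0,6), (0,7), (0,8), (0,9)}; {(0,0), (0,2), (0,4), (0,6), (0,8), (1,0), (1,2), (1,4), (1,6), (1,8)}; {(0,0), (0,2), (0,4), (0,6), (0,8), (1,1), (1,3), (1,5), (1,7), (1,9)}.
So G has 3 subgroups of order 10.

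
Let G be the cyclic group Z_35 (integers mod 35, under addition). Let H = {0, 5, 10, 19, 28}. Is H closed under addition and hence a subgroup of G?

No

19 ∈ H but its inverse 16 ∉ H, so H is not a subgroup.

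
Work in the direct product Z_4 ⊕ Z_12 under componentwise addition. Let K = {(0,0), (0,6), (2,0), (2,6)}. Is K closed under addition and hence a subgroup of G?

|K| = 4 divides |G| = 48, consistent with Lagrange.
K contains the identity, every element's inverse is in K, and K is closed under +: it is a subgroup.

Yes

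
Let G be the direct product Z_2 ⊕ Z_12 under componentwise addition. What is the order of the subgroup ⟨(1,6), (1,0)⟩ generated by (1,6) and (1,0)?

|⟨(1,6)⟩| = 2 and |⟨(1,0)⟩| = 2, so |H| is a multiple of lcm(2, 2) = 2 and divides |G| = 24.
Closing under the operation: H = {(0,0), (0,6), (1,0), (1,6)}, so |H| = 4.

4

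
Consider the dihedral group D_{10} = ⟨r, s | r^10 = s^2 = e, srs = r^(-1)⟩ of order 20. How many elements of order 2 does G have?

11

Enumerating element orders in G gives 11 elements of order 2.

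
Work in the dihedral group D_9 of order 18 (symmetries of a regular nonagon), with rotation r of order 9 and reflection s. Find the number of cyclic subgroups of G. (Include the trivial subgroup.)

A cyclic subgroup of order d is generated by each of its φ(d) elements of order d, so the cyclic subgroups of order d number (#elements of order d)/φ(d).
Cyclic subgroups by order — order 1: 1; order 2: 9; order 3: 1; order 9: 1.
Total: 12.

12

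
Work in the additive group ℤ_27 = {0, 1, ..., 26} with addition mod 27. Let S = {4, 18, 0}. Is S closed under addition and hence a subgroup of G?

18 ∈ S but its inverse 9 ∉ S, so S is not a subgroup.

No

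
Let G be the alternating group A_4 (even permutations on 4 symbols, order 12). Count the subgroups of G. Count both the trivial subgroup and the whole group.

10

|G| = 12, so by Lagrange every subgroup order divides 12. Divisors: 1, 2, 3, 4, 6, 12.
Subgroups by order — order 1: 1; order 2: 3; order 3: 4; order 4: 1; order 6: 0; order 12: 1.
Total: 1 + 3 + 4 + 1 + 0 + 1 = 10.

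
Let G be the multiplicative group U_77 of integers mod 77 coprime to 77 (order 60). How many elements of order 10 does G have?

Enumerating element orders in G gives 12 elements of order 10.

12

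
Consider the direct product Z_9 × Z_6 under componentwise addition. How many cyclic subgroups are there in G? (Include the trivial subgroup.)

16

Group the elements of G by the cyclic subgroup they generate; each cyclic subgroup of order d accounts for φ(d) elements.
Cyclic subgroups by order — order 1: 1; order 2: 1; order 3: 4; order 6: 4; order 9: 3; order 18: 3.
Total: 16.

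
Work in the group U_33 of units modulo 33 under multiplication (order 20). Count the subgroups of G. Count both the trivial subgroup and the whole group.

10

|G| = 20, so by Lagrange every subgroup order divides 20. Divisors: 1, 2, 4, 5, 10, 20.
Subgroups by order — order 1: 1; order 2: 3; order 4: 1; order 5: 1; order 10: 3; order 20: 1.
Total: 1 + 3 + 1 + 1 + 3 + 1 = 10.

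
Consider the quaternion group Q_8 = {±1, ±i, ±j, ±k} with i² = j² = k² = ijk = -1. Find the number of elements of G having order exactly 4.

The elements of order 4 are: i, -i, j, -j, k, -k.
That's 6.

6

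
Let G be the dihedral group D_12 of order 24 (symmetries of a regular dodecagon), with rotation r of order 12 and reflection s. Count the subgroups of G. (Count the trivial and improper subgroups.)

|G| = 24, so by Lagrange every subgroup order divides 24. Divisors: 1, 2, 3, 4, 6, 8, 12, 24.
Subgroups by order — order 1: 1; order 2: 13; order 3: 1; order 4: 7; order 6: 5; order 8: 3; order 12: 3; order 24: 1.
Total: 1 + 13 + 1 + 7 + 5 + 3 + 3 + 1 = 34.

34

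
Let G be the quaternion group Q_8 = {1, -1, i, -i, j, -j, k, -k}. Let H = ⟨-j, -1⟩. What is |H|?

4

|⟨-j⟩| = 4 and |⟨-1⟩| = 2, so |H| is a multiple of lcm(4, 2) = 4 and divides |G| = 8.
Closing under the operation: H = {1, -1, j, -j}, so |H| = 4.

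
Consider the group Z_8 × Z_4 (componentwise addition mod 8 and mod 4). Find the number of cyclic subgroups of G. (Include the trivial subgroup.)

A cyclic subgroup of order d is generated by each of its φ(d) elements of order d, so the cyclic subgroups of order d number (#elements of order d)/φ(d).
Cyclic subgroups by order — order 1: 1; order 2: 3; order 4: 6; order 8: 4.
Total: 14.

14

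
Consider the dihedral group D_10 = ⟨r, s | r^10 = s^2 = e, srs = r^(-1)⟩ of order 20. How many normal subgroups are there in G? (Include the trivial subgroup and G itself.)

G has 22 subgroups. Checking conjugation-invariance by order — order 1: 1/1 normal; order 2: 1/11 normal; order 4: 0/5 normal; order 5: 1/1 normal; order 10: 3/3 normal; order 20: 1/1 normal.
Total normal subgroups: 7.

7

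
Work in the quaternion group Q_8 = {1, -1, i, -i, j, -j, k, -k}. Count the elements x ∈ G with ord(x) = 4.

The elements of order 4 are: i, -i, j, -j, k, -k.
That's 6.

6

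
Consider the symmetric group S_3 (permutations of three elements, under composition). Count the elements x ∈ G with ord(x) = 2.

3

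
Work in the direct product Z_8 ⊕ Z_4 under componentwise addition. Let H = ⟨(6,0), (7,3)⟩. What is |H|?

|⟨(6,0)⟩| = 4 and |⟨(7,3)⟩| = 8, so |H| is a multiple of lcm(4, 8) = 8 and divides |G| = 32.
Closing under the operation: H = {(0,0), (0,2), (1,1), (1,3), (2,0), (2,2), (3,1), (3,3), (4,0), (4,2), (5,1), (5,3), (6,0), (6,2), (7,1), (7,3)}, so |H| = 16.

16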